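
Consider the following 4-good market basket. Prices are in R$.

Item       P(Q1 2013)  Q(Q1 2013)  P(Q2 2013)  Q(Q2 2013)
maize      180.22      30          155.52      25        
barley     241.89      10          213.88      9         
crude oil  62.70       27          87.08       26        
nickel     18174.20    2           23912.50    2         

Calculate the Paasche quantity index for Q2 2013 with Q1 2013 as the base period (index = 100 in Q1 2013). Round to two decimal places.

98.11

Paasche quantity index uses current-period prices as weights.
ΣP(Q2 2013)·Q(Q2 2013) = 155.52×25 + 213.88×9 + 87.08×26 + 23912.50×2 = 3888 + 1924.92 + 2264.08 + 47825 = 55902
ΣP(Q2 2013)·Q(Q1 2013) = 155.52×30 + 213.88×10 + 87.08×27 + 23912.50×2 = 4665.6 + 2138.8 + 2351.16 + 47825 = 56980.56
Index = 55902 / 56980.56 × 100 = 98.1071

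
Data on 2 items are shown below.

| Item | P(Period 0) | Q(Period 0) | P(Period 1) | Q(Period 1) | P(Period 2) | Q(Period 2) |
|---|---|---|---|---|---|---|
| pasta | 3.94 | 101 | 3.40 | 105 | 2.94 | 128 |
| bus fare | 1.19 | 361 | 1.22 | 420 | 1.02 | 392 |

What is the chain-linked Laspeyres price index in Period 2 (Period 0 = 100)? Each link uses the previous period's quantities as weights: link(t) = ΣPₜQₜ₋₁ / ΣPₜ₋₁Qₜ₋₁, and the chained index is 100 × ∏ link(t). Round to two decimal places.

80.30

Link Period 0→Period 1:
ΣP(Period 1)Q(Period 0) = 3.40×101 + 1.22×361 = 343.4 + 440.42 = 783.82
ΣP(Period 0)Q(Period 0) = 3.94×101 + 1.19×361 = 397.94 + 429.59 = 827.53
link = 783.82/827.53 = 0.947180
Link Period 1→Period 2:
ΣP(Period 2)Q(Period 1) = 2.94×105 + 1.02×420 = 308.7 + 428.4 = 737.1
ΣP(Period 1)Q(Period 1) = 3.40×105 + 1.22×420 = 357 + 512.4 = 869.4
link = 737.1/869.4 = 0.847826
Chained index = 100 × 0.947180 × 0.847826 = 80.3044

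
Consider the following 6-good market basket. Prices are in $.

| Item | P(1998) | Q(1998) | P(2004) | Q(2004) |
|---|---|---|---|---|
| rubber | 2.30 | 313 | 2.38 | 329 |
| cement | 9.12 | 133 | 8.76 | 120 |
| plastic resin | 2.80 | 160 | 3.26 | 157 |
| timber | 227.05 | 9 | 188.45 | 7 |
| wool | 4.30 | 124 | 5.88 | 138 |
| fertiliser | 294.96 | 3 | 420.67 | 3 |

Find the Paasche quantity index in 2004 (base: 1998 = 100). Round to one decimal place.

Paasche quantity index uses current-period prices as weights.
ΣP(2004)·Q(2004) = 2.38×329 + 8.76×120 + 3.26×157 + 188.45×7 + 5.88×138 + 420.67×3 = 783.02 + 1051.2 + 511.82 + 1319.15 + 811.44 + 1262.01 = 5738.64
ΣP(2004)·Q(1998) = 2.38×313 + 8.76×133 + 3.26×160 + 188.45×9 + 5.88×124 + 420.67×3 = 744.94 + 1165.08 + 521.6 + 1696.05 + 729.12 + 1262.01 = 6118.8
Index = 5738.64 / 6118.8 × 100 = 93.7870

93.8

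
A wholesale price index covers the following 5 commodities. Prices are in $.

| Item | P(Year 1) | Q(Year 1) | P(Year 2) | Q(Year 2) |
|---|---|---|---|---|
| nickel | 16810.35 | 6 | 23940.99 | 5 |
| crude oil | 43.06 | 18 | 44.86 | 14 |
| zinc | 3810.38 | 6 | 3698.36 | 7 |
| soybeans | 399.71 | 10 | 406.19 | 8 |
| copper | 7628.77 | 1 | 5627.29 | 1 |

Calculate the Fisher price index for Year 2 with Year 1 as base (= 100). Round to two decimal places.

Laspeyres component (base-period weights):
ΣP(Year 2)Q(Year 1) = 23940.99×6 + 44.86×18 + 3698.36×6 + 406.19×10 + 5627.29×1 = 143645.94 + 807.48 + 22190.16 + 4061.9 + 5627.29 = 176332.77
ΣP(Year 1)Q(Year 1) = 16810.35×6 + 43.06×18 + 3810.38×6 + 399.71×10 + 7628.77×1 = 100862.1 + 775.08 + 22862.28 + 3997.1 + 7628.77 = 136125.33
L = 176332.77 / 136125.33 × 100 = 129.5371
Paasche component (current-period weights):
ΣP(Year 2)Q(Year 2) = 23940.99×5 + 44.86×14 + 3698.36×7 + 406.19×8 + 5627.29×1 = 119704.95 + 628.04 + 25888.52 + 3249.52 + 5627.29 = 155098.32
ΣP(Year 1)Q(Year 2) = 16810.35×5 + 43.06×14 + 3810.38×7 + 399.71×8 + 7628.77×1 = 84051.75 + 602.84 + 26672.66 + 3197.68 + 7628.77 = 122153.7
P = 155098.32 / 122153.7 × 100 = 126.9698
Fisher = √(L × P) = √(129.5371 × 126.9698) = 128.2470

128.25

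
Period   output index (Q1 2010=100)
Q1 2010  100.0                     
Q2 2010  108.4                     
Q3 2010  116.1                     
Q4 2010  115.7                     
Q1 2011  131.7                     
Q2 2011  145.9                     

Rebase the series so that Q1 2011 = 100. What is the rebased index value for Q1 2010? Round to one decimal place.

Rebased(Q1 2010) = 100.0 / 131.7 × 100 = 75.9301

75.9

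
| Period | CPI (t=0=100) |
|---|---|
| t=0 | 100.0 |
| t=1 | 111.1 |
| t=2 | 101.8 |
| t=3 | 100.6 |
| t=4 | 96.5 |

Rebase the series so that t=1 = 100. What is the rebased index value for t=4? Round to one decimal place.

Rebased(t=4) = 96.5 / 111.1 × 100 = 86.8587

86.9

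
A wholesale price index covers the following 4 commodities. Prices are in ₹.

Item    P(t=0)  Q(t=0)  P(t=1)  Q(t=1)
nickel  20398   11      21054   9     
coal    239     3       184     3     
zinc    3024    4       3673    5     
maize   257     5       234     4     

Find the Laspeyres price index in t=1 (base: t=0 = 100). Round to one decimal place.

Laspeyres price index uses base-period quantities as weights.
ΣP(t=1)·Q(t=0) = 21054×11 + 184×3 + 3673×4 + 234×5 = 231594 + 552 + 14692 + 1170 = 248008
ΣP(t=0)·Q(t=0) = 20398×11 + 239×3 + 3024×4 + 257×5 = 224378 + 717 + 12096 + 1285 = 238476
Index = 248008 / 238476 × 100 = 103.9970

104.0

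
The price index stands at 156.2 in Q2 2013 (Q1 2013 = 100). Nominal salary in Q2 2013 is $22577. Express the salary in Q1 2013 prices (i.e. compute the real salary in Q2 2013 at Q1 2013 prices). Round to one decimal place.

Real = Nominal ÷ (Index/100) = 22577 ÷ (156.2/100)
     = 22577 ÷ 1.562 = 14453.9052

14453.9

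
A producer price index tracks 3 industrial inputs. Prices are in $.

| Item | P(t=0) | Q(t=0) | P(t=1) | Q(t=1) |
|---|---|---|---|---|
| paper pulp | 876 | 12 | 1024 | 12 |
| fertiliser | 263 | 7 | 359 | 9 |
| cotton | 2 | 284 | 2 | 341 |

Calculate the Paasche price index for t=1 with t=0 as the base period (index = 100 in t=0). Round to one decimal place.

119.5

Paasche price index uses current-period quantities as weights.
ΣP(t=1)·Q(t=1) = 1024×12 + 359×9 + 2×341 = 12288 + 3231 + 682 = 16201
ΣP(t=0)·Q(t=1) = 876×12 + 263×9 + 2×341 = 10512 + 2367 + 682 = 13561
Index = 16201 / 13561 × 100 = 119.4676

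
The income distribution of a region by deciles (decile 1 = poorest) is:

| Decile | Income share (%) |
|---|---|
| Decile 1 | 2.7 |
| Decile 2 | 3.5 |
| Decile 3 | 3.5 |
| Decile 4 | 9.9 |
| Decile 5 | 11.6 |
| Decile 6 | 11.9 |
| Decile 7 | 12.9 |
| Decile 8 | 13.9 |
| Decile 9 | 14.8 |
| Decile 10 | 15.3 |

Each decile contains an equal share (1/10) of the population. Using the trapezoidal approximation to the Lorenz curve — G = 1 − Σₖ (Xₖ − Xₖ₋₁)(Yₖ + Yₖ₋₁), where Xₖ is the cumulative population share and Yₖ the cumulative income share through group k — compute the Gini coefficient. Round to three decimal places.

0.254

Cumulative income shares Yₖ: 0.0270, 0.0620, 0.0970, 0.1960, 0.3120, 0.4310, 0.5600, 0.6990, 0.8470, 1.0000
Σ (Xₖ−Xₖ₋₁)(Yₖ+Yₖ₋₁) = (1/10)(0.0270+0.0000) + (1/10)(0.0620+0.0270) + (1/10)(0.0970+0.0620) + (1/10)(0.1960+0.0970) + (1/10)(0.3120+0.1960) + (1/10)(0.4310+0.3120) + (1/10)(0.5600+0.4310) + (1/10)(0.6990+0.5600) + (1/10)(0.8470+0.6990) + (1/10)(1.0000+0.8470)
  = 0.0027 + 0.0089 + 0.0159 + 0.0293 + 0.0508 + 0.0743 + 0.0991 + 0.1259 + 0.1546 + 0.1847 = 0.7462
G = 1 − 0.7462 = 0.2538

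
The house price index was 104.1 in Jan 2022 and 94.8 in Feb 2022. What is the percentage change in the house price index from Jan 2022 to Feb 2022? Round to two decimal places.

-8.93%

Change = (94.8 − 104.1) / 104.1 × 100
       = -9.3 / 104.1 × 100 = -8.9337%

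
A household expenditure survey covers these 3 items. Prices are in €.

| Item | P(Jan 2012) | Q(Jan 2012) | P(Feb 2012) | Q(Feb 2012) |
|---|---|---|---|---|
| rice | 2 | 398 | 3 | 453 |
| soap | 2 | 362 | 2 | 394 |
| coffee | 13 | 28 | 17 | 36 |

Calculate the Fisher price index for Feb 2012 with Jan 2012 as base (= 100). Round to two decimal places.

127.34

Laspeyres component (base-period weights):
ΣP(Feb 2012)Q(Jan 2012) = 3×398 + 2×362 + 17×28 = 1194 + 724 + 476 = 2394
ΣP(Jan 2012)Q(Jan 2012) = 2×398 + 2×362 + 13×28 = 796 + 724 + 364 = 1884
L = 2394 / 1884 × 100 = 127.0701
Paasche component (current-period weights):
ΣP(Feb 2012)Q(Feb 2012) = 3×453 + 2×394 + 17×36 = 1359 + 788 + 612 = 2759
ΣP(Jan 2012)Q(Feb 2012) = 2×453 + 2×394 + 13×36 = 906 + 788 + 468 = 2162
P = 2759 / 2162 × 100 = 127.6133
Fisher = √(L × P) = √(127.0701 × 127.6133) = 127.3414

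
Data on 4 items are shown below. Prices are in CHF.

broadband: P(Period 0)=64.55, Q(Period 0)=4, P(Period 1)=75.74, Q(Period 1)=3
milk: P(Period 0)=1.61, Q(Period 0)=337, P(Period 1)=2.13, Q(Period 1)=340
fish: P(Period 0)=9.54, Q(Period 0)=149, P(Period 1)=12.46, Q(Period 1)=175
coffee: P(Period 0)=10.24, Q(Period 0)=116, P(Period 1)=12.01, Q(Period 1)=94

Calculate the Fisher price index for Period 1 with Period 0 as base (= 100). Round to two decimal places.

125.77

Laspeyres component (base-period weights):
ΣP(Period 1)Q(Period 0) = 75.74×4 + 2.13×337 + 12.46×149 + 12.01×116 = 302.96 + 717.81 + 1856.54 + 1393.16 = 4270.47
ΣP(Period 0)Q(Period 0) = 64.55×4 + 1.61×337 + 9.54×149 + 10.24×116 = 258.2 + 542.57 + 1421.46 + 1187.84 = 3410.07
L = 4270.47 / 3410.07 × 100 = 125.2312
Paasche component (current-period weights):
ΣP(Period 1)Q(Period 1) = 75.74×3 + 2.13×340 + 12.46×175 + 12.01×94 = 227.22 + 724.2 + 2180.5 + 1128.94 = 4260.86
ΣP(Period 0)Q(Period 1) = 64.55×3 + 1.61×340 + 9.54×175 + 10.24×94 = 193.65 + 547.4 + 1669.5 + 962.56 = 3373.11
P = 4260.86 / 3373.11 × 100 = 126.3184
Fisher = √(L × P) = √(125.2312 × 126.3184) = 125.7736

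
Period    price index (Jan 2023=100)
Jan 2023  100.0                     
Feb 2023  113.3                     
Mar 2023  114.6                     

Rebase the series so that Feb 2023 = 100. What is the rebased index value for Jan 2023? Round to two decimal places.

88.26

Rebased(Jan 2023) = 100.0 / 113.3 × 100 = 88.2613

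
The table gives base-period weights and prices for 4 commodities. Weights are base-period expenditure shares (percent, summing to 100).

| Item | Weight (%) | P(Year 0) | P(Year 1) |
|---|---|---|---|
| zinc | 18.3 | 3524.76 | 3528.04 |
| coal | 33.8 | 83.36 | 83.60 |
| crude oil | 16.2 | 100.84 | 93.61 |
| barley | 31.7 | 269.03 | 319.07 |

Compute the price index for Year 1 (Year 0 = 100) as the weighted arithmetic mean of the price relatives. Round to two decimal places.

104.85

zinc: 18.3 × (3528.04/3524.76) = 18.3 × 1.000931 = 18.3170
coal: 33.8 × (83.60/83.36) = 33.8 × 1.002879 = 33.8973
crude oil: 16.2 × (93.61/100.84) = 16.2 × 0.928302 = 15.0385
barley: 31.7 × (319.07/269.03) = 31.7 × 1.186002 = 37.5962
Index = Σ wᵢ·(p₁ᵢ/p₀ᵢ) = 18.3170 + 33.8973 + 15.0385 + 37.5962 = 104.8491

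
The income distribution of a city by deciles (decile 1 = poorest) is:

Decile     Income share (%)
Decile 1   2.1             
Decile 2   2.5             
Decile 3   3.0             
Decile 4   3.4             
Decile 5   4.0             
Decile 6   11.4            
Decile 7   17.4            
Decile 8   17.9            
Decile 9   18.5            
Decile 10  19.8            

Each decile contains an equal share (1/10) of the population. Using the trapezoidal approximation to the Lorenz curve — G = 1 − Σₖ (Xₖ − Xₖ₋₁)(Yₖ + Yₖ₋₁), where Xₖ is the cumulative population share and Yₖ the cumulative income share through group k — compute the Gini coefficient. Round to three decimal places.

0.395

Cumulative income shares Yₖ: 0.0210, 0.0460, 0.0760, 0.1100, 0.1500, 0.2640, 0.4380, 0.6170, 0.8020, 1.0000
Σ (Xₖ−Xₖ₋₁)(Yₖ+Yₖ₋₁) = (1/10)(0.0210+0.0000) + (1/10)(0.0460+0.0210) + (1/10)(0.0760+0.0460) + (1/10)(0.1100+0.0760) + (1/10)(0.1500+0.1100) + (1/10)(0.2640+0.1500) + (1/10)(0.4380+0.2640) + (1/10)(0.6170+0.4380) + (1/10)(0.8020+0.6170) + (1/10)(1.0000+0.8020)
  = 0.0021 + 0.0067 + 0.0122 + 0.0186 + 0.0260 + 0.0414 + 0.0702 + 0.1055 + 0.1419 + 0.1802 = 0.6048
G = 1 − 0.6048 = 0.3952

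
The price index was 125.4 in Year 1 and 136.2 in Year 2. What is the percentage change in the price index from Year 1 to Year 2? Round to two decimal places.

8.61%

Change = (136.2 − 125.4) / 125.4 × 100
       = 10.8 / 125.4 × 100 = 8.6124%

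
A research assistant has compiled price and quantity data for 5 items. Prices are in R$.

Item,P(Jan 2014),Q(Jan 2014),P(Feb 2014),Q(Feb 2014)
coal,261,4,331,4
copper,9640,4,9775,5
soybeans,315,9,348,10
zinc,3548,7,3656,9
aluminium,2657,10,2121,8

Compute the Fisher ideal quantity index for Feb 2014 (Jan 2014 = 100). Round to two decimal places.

Laspeyres component (base-period weights):
ΣP(Jan 2014)Q(Feb 2014) = 261×4 + 9640×5 + 315×10 + 3548×9 + 2657×8 = 1044 + 48200 + 3150 + 31932 + 21256 = 105582
ΣP(Jan 2014)Q(Jan 2014) = 261×4 + 9640×4 + 315×9 + 3548×7 + 2657×10 = 1044 + 38560 + 2835 + 24836 + 26570 = 93845
L = 105582 / 93845 × 100 = 112.5068
Paasche component (current-period weights):
ΣP(Feb 2014)Q(Feb 2014) = 331×4 + 9775×5 + 348×10 + 3656×9 + 2121×8 = 1324 + 48875 + 3480 + 32904 + 16968 = 103551
ΣP(Feb 2014)Q(Jan 2014) = 331×4 + 9775×4 + 348×9 + 3656×7 + 2121×10 = 1324 + 39100 + 3132 + 25592 + 21210 = 90358
P = 103551 / 90358 × 100 = 114.6008
Fisher = √(L × P) = √(112.5068 × 114.6008) = 113.5490

113.55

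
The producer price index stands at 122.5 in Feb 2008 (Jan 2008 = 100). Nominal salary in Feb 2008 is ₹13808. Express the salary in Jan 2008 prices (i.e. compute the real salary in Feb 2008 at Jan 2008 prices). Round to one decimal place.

11271.8

Real = Nominal ÷ (Index/100) = 13808 ÷ (122.5/100)
     = 13808 ÷ 1.225 = 11271.8367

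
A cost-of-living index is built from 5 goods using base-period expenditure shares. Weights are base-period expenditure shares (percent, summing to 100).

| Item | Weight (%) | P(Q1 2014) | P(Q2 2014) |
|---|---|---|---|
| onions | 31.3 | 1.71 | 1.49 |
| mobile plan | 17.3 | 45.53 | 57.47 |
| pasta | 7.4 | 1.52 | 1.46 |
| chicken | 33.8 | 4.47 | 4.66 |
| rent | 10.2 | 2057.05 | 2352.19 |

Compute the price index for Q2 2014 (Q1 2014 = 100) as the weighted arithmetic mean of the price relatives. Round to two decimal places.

onions: 31.3 × (1.49/1.71) = 31.3 × 0.871345 = 27.2731
mobile plan: 17.3 × (57.47/45.53) = 17.3 × 1.262245 = 21.8368
pasta: 7.4 × (1.46/1.52) = 7.4 × 0.960526 = 7.1079
chicken: 33.8 × (4.66/4.47) = 33.8 × 1.042506 = 35.2367
rent: 10.2 × (2352.19/2057.05) = 10.2 × 1.143477 = 11.6635
Index = Σ wᵢ·(p₁ᵢ/p₀ᵢ) = 27.2731 + 21.8368 + 7.1079 + 35.2367 + 11.6635 = 103.1180

103.12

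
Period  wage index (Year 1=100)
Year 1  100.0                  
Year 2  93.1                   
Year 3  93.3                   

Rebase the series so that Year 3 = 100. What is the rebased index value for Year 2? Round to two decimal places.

99.79

Rebased(Year 2) = 93.1 / 93.3 × 100 = 99.7856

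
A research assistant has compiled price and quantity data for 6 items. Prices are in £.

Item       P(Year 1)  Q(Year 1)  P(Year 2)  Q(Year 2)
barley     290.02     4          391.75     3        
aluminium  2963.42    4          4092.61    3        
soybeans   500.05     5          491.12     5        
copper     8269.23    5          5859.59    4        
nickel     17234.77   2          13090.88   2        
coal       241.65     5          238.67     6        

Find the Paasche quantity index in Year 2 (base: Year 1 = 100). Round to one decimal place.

86.9

Paasche quantity index uses current-period prices as weights.
ΣP(Year 2)·Q(Year 2) = 391.75×3 + 4092.61×3 + 491.12×5 + 5859.59×4 + 13090.88×2 + 238.67×6 = 1175.25 + 12277.83 + 2455.6 + 23438.36 + 26181.76 + 1432.02 = 66960.82
ΣP(Year 2)·Q(Year 1) = 391.75×4 + 4092.61×4 + 491.12×5 + 5859.59×5 + 13090.88×2 + 238.67×5 = 1567 + 16370.44 + 2455.6 + 29297.95 + 26181.76 + 1193.35 = 77066.1
Index = 66960.82 / 77066.1 × 100 = 86.8875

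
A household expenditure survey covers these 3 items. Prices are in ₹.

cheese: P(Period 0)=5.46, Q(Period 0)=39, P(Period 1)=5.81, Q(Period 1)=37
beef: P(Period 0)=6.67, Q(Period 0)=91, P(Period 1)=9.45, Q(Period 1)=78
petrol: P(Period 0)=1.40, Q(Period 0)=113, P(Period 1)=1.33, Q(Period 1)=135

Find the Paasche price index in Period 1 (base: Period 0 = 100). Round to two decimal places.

Paasche price index uses current-period quantities as weights.
ΣP(Period 1)·Q(Period 1) = 5.81×37 + 9.45×78 + 1.33×135 = 214.97 + 737.1 + 179.55 = 1131.62
ΣP(Period 0)·Q(Period 1) = 5.46×37 + 6.67×78 + 1.40×135 = 202.02 + 520.26 + 189 = 911.28
Index = 1131.62 / 911.28 × 100 = 124.1792

124.18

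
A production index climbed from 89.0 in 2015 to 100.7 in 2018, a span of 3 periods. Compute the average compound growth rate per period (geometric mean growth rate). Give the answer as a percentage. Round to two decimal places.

4.20%

Growth factor = (100.7/89.0)^(1/3) = (1.131461)^(1/3) = 1.042029
Growth rate = 1.042029 − 1 = 0.042029 = 4.2029%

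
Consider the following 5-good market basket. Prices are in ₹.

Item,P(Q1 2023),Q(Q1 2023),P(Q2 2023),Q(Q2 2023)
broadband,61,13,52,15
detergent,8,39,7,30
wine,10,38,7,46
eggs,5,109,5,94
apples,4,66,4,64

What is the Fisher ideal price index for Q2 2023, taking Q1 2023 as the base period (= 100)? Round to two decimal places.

87.64

Laspeyres component (base-period weights):
ΣP(Q2 2023)Q(Q1 2023) = 52×13 + 7×39 + 7×38 + 5×109 + 4×66 = 676 + 273 + 266 + 545 + 264 = 2024
ΣP(Q1 2023)Q(Q1 2023) = 61×13 + 8×39 + 10×38 + 5×109 + 4×66 = 793 + 312 + 380 + 545 + 264 = 2294
L = 2024 / 2294 × 100 = 88.2302
Paasche component (current-period weights):
ΣP(Q2 2023)Q(Q2 2023) = 52×15 + 7×30 + 7×46 + 5×94 + 4×64 = 780 + 210 + 322 + 470 + 256 = 2038
ΣP(Q1 2023)Q(Q2 2023) = 61×15 + 8×30 + 10×46 + 5×94 + 4×64 = 915 + 240 + 460 + 470 + 256 = 2341
P = 2038 / 2341 × 100 = 87.0568
Fisher = √(L × P) = √(88.2302 × 87.0568) = 87.6415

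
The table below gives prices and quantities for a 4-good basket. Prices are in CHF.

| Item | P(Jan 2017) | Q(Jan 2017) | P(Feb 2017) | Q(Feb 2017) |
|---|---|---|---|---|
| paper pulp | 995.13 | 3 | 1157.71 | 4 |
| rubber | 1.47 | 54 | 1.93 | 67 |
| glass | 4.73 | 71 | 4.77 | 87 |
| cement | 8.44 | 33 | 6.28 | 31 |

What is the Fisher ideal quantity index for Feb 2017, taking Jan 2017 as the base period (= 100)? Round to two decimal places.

Laspeyres component (base-period weights):
ΣP(Jan 2017)Q(Feb 2017) = 995.13×4 + 1.47×67 + 4.73×87 + 8.44×31 = 3980.52 + 98.49 + 411.51 + 261.64 = 4752.16
ΣP(Jan 2017)Q(Jan 2017) = 995.13×3 + 1.47×54 + 4.73×71 + 8.44×33 = 2985.39 + 79.38 + 335.83 + 278.52 = 3679.12
L = 4752.16 / 3679.12 × 100 = 129.1657
Paasche component (current-period weights):
ΣP(Feb 2017)Q(Feb 2017) = 1157.71×4 + 1.93×67 + 4.77×87 + 6.28×31 = 4630.84 + 129.31 + 414.99 + 194.68 = 5369.82
ΣP(Feb 2017)Q(Jan 2017) = 1157.71×3 + 1.93×54 + 4.77×71 + 6.28×33 = 3473.13 + 104.22 + 338.67 + 207.24 = 4123.26
P = 5369.82 / 4123.26 × 100 = 130.2324
Fisher = √(L × P) = √(129.1657 × 130.2324) = 129.6979

129.70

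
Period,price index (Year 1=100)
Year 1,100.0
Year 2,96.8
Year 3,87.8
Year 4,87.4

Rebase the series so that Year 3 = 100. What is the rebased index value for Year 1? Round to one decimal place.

Rebased(Year 1) = 100.0 / 87.8 × 100 = 113.8952

113.9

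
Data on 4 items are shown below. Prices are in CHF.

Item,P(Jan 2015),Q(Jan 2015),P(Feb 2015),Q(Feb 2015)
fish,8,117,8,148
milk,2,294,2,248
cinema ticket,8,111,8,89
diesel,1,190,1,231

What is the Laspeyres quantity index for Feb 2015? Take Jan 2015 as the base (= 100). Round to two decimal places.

100.81

Laspeyres quantity index uses base-period prices as weights.
ΣP(Jan 2015)·Q(Feb 2015) = 8×148 + 2×248 + 8×89 + 1×231 = 1184 + 496 + 712 + 231 = 2623
ΣP(Jan 2015)·Q(Jan 2015) = 8×117 + 2×294 + 8×111 + 1×190 = 936 + 588 + 888 + 190 = 2602
Index = 2623 / 2602 × 100 = 100.8071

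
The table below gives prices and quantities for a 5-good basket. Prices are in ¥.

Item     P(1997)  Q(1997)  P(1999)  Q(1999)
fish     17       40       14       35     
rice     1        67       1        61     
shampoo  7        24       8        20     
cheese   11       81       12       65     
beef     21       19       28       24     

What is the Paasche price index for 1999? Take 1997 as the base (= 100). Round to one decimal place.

107.3

Paasche price index uses current-period quantities as weights.
ΣP(1999)·Q(1999) = 14×35 + 1×61 + 8×20 + 12×65 + 28×24 = 490 + 61 + 160 + 780 + 672 = 2163
ΣP(1997)·Q(1999) = 17×35 + 1×61 + 7×20 + 11×65 + 21×24 = 595 + 61 + 140 + 715 + 504 = 2015
Index = 2163 / 2015 × 100 = 107.3449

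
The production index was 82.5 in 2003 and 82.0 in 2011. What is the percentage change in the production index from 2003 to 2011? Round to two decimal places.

Change = (82.0 − 82.5) / 82.5 × 100
       = -0.5 / 82.5 × 100 = -0.6061%

-0.61%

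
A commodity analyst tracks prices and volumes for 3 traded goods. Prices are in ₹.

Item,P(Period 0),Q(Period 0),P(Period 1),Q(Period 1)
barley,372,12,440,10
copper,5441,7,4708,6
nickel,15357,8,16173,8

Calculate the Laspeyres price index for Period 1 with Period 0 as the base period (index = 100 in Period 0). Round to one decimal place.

Laspeyres price index uses base-period quantities as weights.
ΣP(Period 1)·Q(Period 0) = 440×12 + 4708×7 + 16173×8 = 5280 + 32956 + 129384 = 167620
ΣP(Period 0)·Q(Period 0) = 372×12 + 5441×7 + 15357×8 = 4464 + 38087 + 122856 = 165407
Index = 167620 / 165407 × 100 = 101.3379

101.3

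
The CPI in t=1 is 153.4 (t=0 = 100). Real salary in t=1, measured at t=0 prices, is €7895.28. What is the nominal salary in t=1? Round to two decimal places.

12111.36

Nominal = Real × (Index/100) = 7895.28 × (153.4/100)
        = 7895.28 × 1.534 = 12111.3595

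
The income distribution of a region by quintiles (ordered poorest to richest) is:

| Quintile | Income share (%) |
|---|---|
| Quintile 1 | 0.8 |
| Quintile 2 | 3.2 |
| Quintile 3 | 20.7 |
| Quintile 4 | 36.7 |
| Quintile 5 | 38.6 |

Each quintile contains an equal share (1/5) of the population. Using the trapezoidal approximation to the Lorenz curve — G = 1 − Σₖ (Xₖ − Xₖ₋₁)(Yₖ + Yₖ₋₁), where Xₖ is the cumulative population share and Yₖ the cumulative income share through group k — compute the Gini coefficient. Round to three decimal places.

Cumulative income shares Yₖ: 0.0080, 0.0400, 0.2470, 0.6140, 1.0000
Σ (Xₖ−Xₖ₋₁)(Yₖ+Yₖ₋₁) = (1/5)(0.0080+0.0000) + (1/5)(0.0400+0.0080) + (1/5)(0.2470+0.0400) + (1/5)(0.6140+0.2470) + (1/5)(1.0000+0.6140)
  = 0.0016 + 0.0096 + 0.0574 + 0.1722 + 0.3228 = 0.5636
G = 1 − 0.5636 = 0.4364

0.436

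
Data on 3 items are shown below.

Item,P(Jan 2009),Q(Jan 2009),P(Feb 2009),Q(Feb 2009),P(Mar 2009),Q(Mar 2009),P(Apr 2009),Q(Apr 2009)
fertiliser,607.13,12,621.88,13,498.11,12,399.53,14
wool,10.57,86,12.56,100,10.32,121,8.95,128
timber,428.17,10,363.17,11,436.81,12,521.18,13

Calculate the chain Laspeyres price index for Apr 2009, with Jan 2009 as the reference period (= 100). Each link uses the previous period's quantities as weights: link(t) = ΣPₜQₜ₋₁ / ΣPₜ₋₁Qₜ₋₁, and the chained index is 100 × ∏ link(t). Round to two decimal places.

87.66

Link Jan 2009→Feb 2009:
ΣP(Feb 2009)Q(Jan 2009) = 621.88×12 + 12.56×86 + 363.17×10 = 7462.56 + 1080.16 + 3631.7 = 12174.42
ΣP(Jan 2009)Q(Jan 2009) = 607.13×12 + 10.57×86 + 428.17×10 = 7285.56 + 909.02 + 4281.7 = 12476.28
link = 12174.42/12476.28 = 0.975805
Link Feb 2009→Mar 2009:
ΣP(Mar 2009)Q(Feb 2009) = 498.11×13 + 10.32×100 + 436.81×11 = 6475.43 + 1032 + 4804.91 = 12312.34
ΣP(Feb 2009)Q(Feb 2009) = 621.88×13 + 12.56×100 + 363.17×11 = 8084.44 + 1256 + 3994.87 = 13335.31
link = 12312.34/13335.31 = 0.923289
Link Mar 2009→Apr 2009:
ΣP(Apr 2009)Q(Mar 2009) = 399.53×12 + 8.95×121 + 521.18×12 = 4794.36 + 1082.95 + 6254.16 = 12131.47
ΣP(Mar 2009)Q(Mar 2009) = 498.11×12 + 10.32×121 + 436.81×12 = 5977.32 + 1248.72 + 5241.72 = 12467.76
link = 12131.47/12467.76 = 0.973027
Chained index = 100 × 0.975805 × 0.923289 × 0.973027 = 87.6649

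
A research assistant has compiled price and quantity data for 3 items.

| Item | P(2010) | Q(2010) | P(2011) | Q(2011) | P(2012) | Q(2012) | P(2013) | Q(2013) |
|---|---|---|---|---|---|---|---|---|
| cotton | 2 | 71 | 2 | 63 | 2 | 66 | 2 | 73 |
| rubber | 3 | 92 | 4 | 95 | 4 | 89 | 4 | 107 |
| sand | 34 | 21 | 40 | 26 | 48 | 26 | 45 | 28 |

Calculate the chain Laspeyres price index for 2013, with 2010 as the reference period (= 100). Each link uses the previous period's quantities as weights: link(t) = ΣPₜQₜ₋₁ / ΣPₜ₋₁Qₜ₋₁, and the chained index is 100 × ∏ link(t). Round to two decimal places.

Link 2010→2011:
ΣP(2011)Q(2010) = 2×71 + 4×92 + 40×21 = 142 + 368 + 840 = 1350
ΣP(2010)Q(2010) = 2×71 + 3×92 + 34×21 = 142 + 276 + 714 = 1132
link = 1350/1132 = 1.192580
Link 2011→2012:
ΣP(2012)Q(2011) = 2×63 + 4×95 + 48×26 = 126 + 380 + 1248 = 1754
ΣP(2011)Q(2011) = 2×63 + 4×95 + 40×26 = 126 + 380 + 1040 = 1546
link = 1754/1546 = 1.134541
Link 2012→2013:
ΣP(2013)Q(2012) = 2×66 + 4×89 + 45×26 = 132 + 356 + 1170 = 1658
ΣP(2012)Q(2012) = 2×66 + 4×89 + 48×26 = 132 + 356 + 1248 = 1736
link = 1658/1736 = 0.955069
Chained index = 100 × 1.192580 × 1.134541 × 0.955069 = 129.2237

129.22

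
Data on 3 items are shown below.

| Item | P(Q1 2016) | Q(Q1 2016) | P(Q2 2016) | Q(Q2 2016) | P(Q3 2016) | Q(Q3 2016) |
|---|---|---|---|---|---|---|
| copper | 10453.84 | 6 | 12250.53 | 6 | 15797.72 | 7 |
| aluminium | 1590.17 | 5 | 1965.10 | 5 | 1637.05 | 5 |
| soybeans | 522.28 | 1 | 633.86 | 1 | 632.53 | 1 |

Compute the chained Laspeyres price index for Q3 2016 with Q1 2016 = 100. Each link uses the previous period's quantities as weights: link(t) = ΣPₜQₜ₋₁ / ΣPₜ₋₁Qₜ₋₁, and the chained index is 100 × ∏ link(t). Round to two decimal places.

145.52

Link Q1 2016→Q2 2016:
ΣP(Q2 2016)Q(Q1 2016) = 12250.53×6 + 1965.10×5 + 633.86×1 = 73503.18 + 9825.5 + 633.86 = 83962.54
ΣP(Q1 2016)Q(Q1 2016) = 10453.84×6 + 1590.17×5 + 522.28×1 = 62723.04 + 7950.85 + 522.28 = 71196.17
link = 83962.54/71196.17 = 1.179313
Link Q2 2016→Q3 2016:
ΣP(Q3 2016)Q(Q2 2016) = 15797.72×6 + 1637.05×5 + 632.53×1 = 94786.32 + 8185.25 + 632.53 = 103604.1
ΣP(Q2 2016)Q(Q2 2016) = 12250.53×6 + 1965.10×5 + 633.86×1 = 73503.18 + 9825.5 + 633.86 = 83962.54
link = 103604.1/83962.54 = 1.233932
Chained index = 100 × 1.179313 × 1.233932 = 145.5192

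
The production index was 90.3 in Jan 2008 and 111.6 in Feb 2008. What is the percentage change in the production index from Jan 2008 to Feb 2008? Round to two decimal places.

23.59%

Change = (111.6 − 90.3) / 90.3 × 100
       = 21.3 / 90.3 × 100 = 23.5880%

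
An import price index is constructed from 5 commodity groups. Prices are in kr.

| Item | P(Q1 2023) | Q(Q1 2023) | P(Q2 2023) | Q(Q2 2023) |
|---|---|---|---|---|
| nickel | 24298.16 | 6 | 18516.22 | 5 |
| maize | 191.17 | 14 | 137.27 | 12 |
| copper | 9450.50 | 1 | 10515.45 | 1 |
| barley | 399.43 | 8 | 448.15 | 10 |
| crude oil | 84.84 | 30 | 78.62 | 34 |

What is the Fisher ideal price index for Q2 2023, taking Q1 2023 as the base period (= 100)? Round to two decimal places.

Laspeyres component (base-period weights):
ΣP(Q2 2023)Q(Q1 2023) = 18516.22×6 + 137.27×14 + 10515.45×1 + 448.15×8 + 78.62×30 = 111097.32 + 1921.78 + 10515.45 + 3585.2 + 2358.6 = 129478.35
ΣP(Q1 2023)Q(Q1 2023) = 24298.16×6 + 191.17×14 + 9450.50×1 + 399.43×8 + 84.84×30 = 145788.96 + 2676.38 + 9450.5 + 3195.44 + 2545.2 = 163656.48
L = 129478.35 / 163656.48 × 100 = 79.1159
Paasche component (current-period weights):
ΣP(Q2 2023)Q(Q2 2023) = 18516.22×5 + 137.27×12 + 10515.45×1 + 448.15×10 + 78.62×34 = 92581.1 + 1647.24 + 10515.45 + 4481.5 + 2673.08 = 111898.37
ΣP(Q1 2023)Q(Q2 2023) = 24298.16×5 + 191.17×12 + 9450.50×1 + 399.43×10 + 84.84×34 = 121490.8 + 2294.04 + 9450.5 + 3994.3 + 2884.56 = 140114.2
P = 111898.37 / 140114.2 × 100 = 79.8623
Fisher = √(L × P) = √(79.1159 × 79.8623) = 79.4882

79.49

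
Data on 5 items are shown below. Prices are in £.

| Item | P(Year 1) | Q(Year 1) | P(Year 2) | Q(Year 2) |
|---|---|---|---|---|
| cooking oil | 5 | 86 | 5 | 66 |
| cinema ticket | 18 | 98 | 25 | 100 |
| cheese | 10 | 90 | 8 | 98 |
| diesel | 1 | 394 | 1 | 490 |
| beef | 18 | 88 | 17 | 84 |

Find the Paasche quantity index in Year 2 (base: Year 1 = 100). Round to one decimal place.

100.8

Paasche quantity index uses current-period prices as weights.
ΣP(Year 2)·Q(Year 2) = 5×66 + 25×100 + 8×98 + 1×490 + 17×84 = 330 + 2500 + 784 + 490 + 1428 = 5532
ΣP(Year 2)·Q(Year 1) = 5×86 + 25×98 + 8×90 + 1×394 + 17×88 = 430 + 2450 + 720 + 394 + 1496 = 5490
Index = 5532 / 5490 × 100 = 100.7650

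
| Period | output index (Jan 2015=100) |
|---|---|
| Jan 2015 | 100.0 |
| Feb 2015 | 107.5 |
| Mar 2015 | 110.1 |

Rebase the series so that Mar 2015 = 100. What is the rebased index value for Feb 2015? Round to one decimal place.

97.6

Rebased(Feb 2015) = 107.5 / 110.1 × 100 = 97.6385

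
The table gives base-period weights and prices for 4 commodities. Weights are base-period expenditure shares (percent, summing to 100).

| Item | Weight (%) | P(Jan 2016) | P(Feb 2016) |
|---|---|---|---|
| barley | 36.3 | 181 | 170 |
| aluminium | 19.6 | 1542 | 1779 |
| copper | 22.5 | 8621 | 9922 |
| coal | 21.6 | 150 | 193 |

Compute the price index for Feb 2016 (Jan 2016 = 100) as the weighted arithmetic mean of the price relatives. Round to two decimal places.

110.39

barley: 36.3 × (170/181) = 36.3 × 0.939227 = 34.0939
aluminium: 19.6 × (1779/1542) = 19.6 × 1.153696 = 22.6125
copper: 22.5 × (9922/8621) = 22.5 × 1.150911 = 25.8955
coal: 21.6 × (193/150) = 21.6 × 1.286667 = 27.7920
Index = Σ wᵢ·(p₁ᵢ/p₀ᵢ) = 34.0939 + 22.6125 + 25.8955 + 27.7920 = 110.3939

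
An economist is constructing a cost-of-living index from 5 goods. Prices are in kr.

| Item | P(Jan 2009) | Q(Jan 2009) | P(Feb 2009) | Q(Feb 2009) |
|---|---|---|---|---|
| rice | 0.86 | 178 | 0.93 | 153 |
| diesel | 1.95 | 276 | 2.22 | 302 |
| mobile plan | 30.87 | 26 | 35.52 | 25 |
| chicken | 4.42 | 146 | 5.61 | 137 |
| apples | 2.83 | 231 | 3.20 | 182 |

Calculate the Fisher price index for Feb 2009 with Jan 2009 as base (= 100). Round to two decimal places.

116.76

Laspeyres component (base-period weights):
ΣP(Feb 2009)Q(Jan 2009) = 0.93×178 + 2.22×276 + 35.52×26 + 5.61×146 + 3.20×231 = 165.54 + 612.72 + 923.52 + 819.06 + 739.2 = 3260.04
ΣP(Jan 2009)Q(Jan 2009) = 0.86×178 + 1.95×276 + 30.87×26 + 4.42×146 + 2.83×231 = 153.08 + 538.2 + 802.62 + 645.32 + 653.73 = 2792.95
L = 3260.04 / 2792.95 × 100 = 116.7239
Paasche component (current-period weights):
ΣP(Feb 2009)Q(Feb 2009) = 0.93×153 + 2.22×302 + 35.52×25 + 5.61×137 + 3.20×182 = 142.29 + 670.44 + 888 + 768.57 + 582.4 = 3051.7
ΣP(Jan 2009)Q(Feb 2009) = 0.86×153 + 1.95×302 + 30.87×25 + 4.42×137 + 2.83×182 = 131.58 + 588.9 + 771.75 + 605.54 + 515.06 = 2612.83
P = 3051.7 / 2612.83 × 100 = 116.7967
Fisher = √(L × P) = √(116.7239 × 116.7967) = 116.7603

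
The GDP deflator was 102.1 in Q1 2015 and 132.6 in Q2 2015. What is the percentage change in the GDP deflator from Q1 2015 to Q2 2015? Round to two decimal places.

Change = (132.6 − 102.1) / 102.1 × 100
       = 30.5 / 102.1 × 100 = 29.8727%

29.87%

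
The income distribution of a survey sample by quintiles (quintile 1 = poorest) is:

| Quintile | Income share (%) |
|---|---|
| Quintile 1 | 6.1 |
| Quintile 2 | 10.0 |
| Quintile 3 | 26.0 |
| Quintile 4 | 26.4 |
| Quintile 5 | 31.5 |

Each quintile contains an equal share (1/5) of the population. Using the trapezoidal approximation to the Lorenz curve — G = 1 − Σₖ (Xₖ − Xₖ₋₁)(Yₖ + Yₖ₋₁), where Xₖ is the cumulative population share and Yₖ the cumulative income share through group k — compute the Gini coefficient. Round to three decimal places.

Cumulative income shares Yₖ: 0.0610, 0.1610, 0.4210, 0.6850, 1.0000
Σ (Xₖ−Xₖ₋₁)(Yₖ+Yₖ₋₁) = (1/5)(0.0610+0.0000) + (1/5)(0.1610+0.0610) + (1/5)(0.4210+0.1610) + (1/5)(0.6850+0.4210) + (1/5)(1.0000+0.6850)
  = 0.0122 + 0.0444 + 0.1164 + 0.2212 + 0.3370 = 0.7312
G = 1 − 0.7312 = 0.2688

0.269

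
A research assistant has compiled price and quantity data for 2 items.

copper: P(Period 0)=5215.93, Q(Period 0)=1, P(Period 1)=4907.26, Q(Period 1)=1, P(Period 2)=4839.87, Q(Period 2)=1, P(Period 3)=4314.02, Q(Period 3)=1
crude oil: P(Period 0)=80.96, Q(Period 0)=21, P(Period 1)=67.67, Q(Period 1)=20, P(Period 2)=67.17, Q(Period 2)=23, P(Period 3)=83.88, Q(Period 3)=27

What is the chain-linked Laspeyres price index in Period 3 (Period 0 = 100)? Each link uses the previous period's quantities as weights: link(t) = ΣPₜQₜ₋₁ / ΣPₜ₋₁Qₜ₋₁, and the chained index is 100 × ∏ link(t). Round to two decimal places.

Link Period 0→Period 1:
ΣP(Period 1)Q(Period 0) = 4907.26×1 + 67.67×21 = 4907.26 + 1421.07 = 6328.33
ΣP(Period 0)Q(Period 0) = 5215.93×1 + 80.96×21 = 5215.93 + 1700.16 = 6916.09
link = 6328.33/6916.09 = 0.915016
Link Period 1→Period 2:
ΣP(Period 2)Q(Period 1) = 4839.87×1 + 67.17×20 = 4839.87 + 1343.4 = 6183.27
ΣP(Period 1)Q(Period 1) = 4907.26×1 + 67.67×20 = 4907.26 + 1353.4 = 6260.66
link = 6183.27/6260.66 = 0.987639
Link Period 2→Period 3:
ΣP(Period 3)Q(Period 2) = 4314.02×1 + 83.88×23 = 4314.02 + 1929.24 = 6243.26
ΣP(Period 2)Q(Period 2) = 4839.87×1 + 67.17×23 = 4839.87 + 1544.91 = 6384.78
link = 6243.26/6384.78 = 0.977835
Chained index = 100 × 0.915016 × 0.987639 × 0.977835 = 88.3674

88.37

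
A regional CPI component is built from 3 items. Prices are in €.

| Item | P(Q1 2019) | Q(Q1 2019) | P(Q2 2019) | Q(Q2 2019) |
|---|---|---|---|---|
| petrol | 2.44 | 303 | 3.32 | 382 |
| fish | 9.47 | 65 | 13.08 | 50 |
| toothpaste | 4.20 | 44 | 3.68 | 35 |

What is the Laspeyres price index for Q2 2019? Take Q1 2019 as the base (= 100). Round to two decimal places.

131.07

Laspeyres price index uses base-period quantities as weights.
ΣP(Q2 2019)·Q(Q1 2019) = 3.32×303 + 13.08×65 + 3.68×44 = 1005.96 + 850.2 + 161.92 = 2018.08
ΣP(Q1 2019)·Q(Q1 2019) = 2.44×303 + 9.47×65 + 4.20×44 = 739.32 + 615.55 + 184.8 = 1539.67
Index = 2018.08 / 1539.67 × 100 = 131.0722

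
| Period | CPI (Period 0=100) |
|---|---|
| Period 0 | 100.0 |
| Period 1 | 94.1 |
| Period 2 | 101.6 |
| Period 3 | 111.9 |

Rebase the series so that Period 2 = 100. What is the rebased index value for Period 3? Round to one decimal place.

Rebased(Period 3) = 111.9 / 101.6 × 100 = 110.1378

110.1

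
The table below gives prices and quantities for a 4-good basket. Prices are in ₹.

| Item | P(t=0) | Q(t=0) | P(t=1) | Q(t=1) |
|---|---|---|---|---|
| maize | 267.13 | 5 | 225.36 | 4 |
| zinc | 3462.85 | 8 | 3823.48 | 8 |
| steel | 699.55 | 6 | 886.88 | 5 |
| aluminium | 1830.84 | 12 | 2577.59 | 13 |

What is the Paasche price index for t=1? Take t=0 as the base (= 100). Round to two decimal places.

123.83

Paasche price index uses current-period quantities as weights.
ΣP(t=1)·Q(t=1) = 225.36×4 + 3823.48×8 + 886.88×5 + 2577.59×13 = 901.44 + 30587.84 + 4434.4 + 33508.67 = 69432.35
ΣP(t=0)·Q(t=1) = 267.13×4 + 3462.85×8 + 699.55×5 + 1830.84×13 = 1068.52 + 27702.8 + 3497.75 + 23800.92 = 56069.99
Index = 69432.35 / 56069.99 × 100 = 123.8316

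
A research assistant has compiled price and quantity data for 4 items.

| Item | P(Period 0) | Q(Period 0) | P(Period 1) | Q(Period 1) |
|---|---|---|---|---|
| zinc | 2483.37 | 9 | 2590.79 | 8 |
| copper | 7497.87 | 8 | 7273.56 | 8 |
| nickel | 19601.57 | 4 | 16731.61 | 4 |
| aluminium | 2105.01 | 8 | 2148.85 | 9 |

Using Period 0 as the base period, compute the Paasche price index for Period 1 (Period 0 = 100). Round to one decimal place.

93.2

Paasche price index uses current-period quantities as weights.
ΣP(Period 1)·Q(Period 1) = 2590.79×8 + 7273.56×8 + 16731.61×4 + 2148.85×9 = 20726.32 + 58188.48 + 66926.44 + 19339.65 = 165180.89
ΣP(Period 0)·Q(Period 1) = 2483.37×8 + 7497.87×8 + 19601.57×4 + 2105.01×9 = 19866.96 + 59982.96 + 78406.28 + 18945.09 = 177201.29
Index = 165180.89 / 177201.29 × 100 = 93.2165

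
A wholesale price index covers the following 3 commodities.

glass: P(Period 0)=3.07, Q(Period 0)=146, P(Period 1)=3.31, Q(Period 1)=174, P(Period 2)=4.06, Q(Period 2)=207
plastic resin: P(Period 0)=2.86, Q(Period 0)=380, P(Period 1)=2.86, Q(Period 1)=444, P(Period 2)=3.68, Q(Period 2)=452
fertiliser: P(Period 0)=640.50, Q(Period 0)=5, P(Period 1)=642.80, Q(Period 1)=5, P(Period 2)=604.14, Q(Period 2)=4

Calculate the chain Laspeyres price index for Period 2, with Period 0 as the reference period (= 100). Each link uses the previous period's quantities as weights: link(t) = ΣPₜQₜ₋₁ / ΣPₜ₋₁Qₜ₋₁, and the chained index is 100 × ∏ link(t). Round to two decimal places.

Link Period 0→Period 1:
ΣP(Period 1)Q(Period 0) = 3.31×146 + 2.86×380 + 642.80×5 = 483.26 + 1086.8 + 3214 = 4784.06
ΣP(Period 0)Q(Period 0) = 3.07×146 + 2.86×380 + 640.50×5 = 448.22 + 1086.8 + 3202.5 = 4737.52
link = 4784.06/4737.52 = 1.009824
Link Period 1→Period 2:
ΣP(Period 2)Q(Period 1) = 4.06×174 + 3.68×444 + 604.14×5 = 706.44 + 1633.92 + 3020.7 = 5361.06
ΣP(Period 1)Q(Period 1) = 3.31×174 + 2.86×444 + 642.80×5 = 575.94 + 1269.84 + 3214 = 5059.78
link = 5361.06/5059.78 = 1.059544
Chained index = 100 × 1.009824 × 1.059544 = 106.9953

107.00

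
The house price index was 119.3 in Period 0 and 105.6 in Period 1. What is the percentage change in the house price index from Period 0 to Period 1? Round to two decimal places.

Change = (105.6 − 119.3) / 119.3 × 100
       = -13.7 / 119.3 × 100 = -11.4837%

-11.48%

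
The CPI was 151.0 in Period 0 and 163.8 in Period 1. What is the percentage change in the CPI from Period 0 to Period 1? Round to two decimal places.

8.48%

Change = (163.8 − 151.0) / 151.0 × 100
       = 12.8 / 151.0 × 100 = 8.4768%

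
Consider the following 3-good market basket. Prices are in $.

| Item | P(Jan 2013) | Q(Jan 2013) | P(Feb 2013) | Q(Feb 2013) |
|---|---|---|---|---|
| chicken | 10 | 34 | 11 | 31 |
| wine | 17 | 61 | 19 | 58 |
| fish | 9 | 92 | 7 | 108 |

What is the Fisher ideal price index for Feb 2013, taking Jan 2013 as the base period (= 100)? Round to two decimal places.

Laspeyres component (base-period weights):
ΣP(Feb 2013)Q(Jan 2013) = 11×34 + 19×61 + 7×92 = 374 + 1159 + 644 = 2177
ΣP(Jan 2013)Q(Jan 2013) = 10×34 + 17×61 + 9×92 = 340 + 1037 + 828 = 2205
L = 2177 / 2205 × 100 = 98.7302
Paasche component (current-period weights):
ΣP(Feb 2013)Q(Feb 2013) = 11×31 + 19×58 + 7×108 = 341 + 1102 + 756 = 2199
ΣP(Jan 2013)Q(Feb 2013) = 10×31 + 17×58 + 9×108 = 310 + 986 + 972 = 2268
P = 2199 / 2268 × 100 = 96.9577
Fisher = √(L × P) = √(98.7302 × 96.9577) = 97.8399

97.84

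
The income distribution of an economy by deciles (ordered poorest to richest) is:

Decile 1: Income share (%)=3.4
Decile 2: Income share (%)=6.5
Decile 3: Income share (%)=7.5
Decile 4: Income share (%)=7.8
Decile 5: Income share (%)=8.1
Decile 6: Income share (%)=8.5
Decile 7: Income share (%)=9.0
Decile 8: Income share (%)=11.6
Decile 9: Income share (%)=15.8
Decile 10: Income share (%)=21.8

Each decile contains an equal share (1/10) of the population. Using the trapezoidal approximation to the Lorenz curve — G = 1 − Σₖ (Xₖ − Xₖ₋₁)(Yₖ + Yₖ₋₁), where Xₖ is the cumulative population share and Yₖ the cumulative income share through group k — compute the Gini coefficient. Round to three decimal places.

Cumulative income shares Yₖ: 0.0340, 0.0990, 0.1740, 0.2520, 0.3330, 0.4180, 0.5080, 0.6240, 0.7820, 1.0000
Σ (Xₖ−Xₖ₋₁)(Yₖ+Yₖ₋₁) = (1/10)(0.0340+0.0000) + (1/10)(0.0990+0.0340) + (1/10)(0.1740+0.0990) + (1/10)(0.2520+0.1740) + (1/10)(0.3330+0.2520) + (1/10)(0.4180+0.3330) + (1/10)(0.5080+0.4180) + (1/10)(0.6240+0.5080) + (1/10)(0.7820+0.6240) + (1/10)(1.0000+0.7820)
  = 0.0034 + 0.0133 + 0.0273 + 0.0426 + 0.0585 + 0.0751 + 0.0926 + 0.1132 + 0.1406 + 0.1782 = 0.7448
G = 1 − 0.7448 = 0.2552

0.255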